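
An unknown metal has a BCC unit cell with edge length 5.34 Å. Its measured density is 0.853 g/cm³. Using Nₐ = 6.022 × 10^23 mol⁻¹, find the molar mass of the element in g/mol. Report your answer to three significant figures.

A BCC cell has Z = 2 atoms; a = 5.340 × 10^-8 cm.
M = ρ·N_A·a³/Z = 0.853 × 6.022 × 10²³ × 1.523 × 10^-22 / 2 = 39.1 g/mol.

39.1 g/mol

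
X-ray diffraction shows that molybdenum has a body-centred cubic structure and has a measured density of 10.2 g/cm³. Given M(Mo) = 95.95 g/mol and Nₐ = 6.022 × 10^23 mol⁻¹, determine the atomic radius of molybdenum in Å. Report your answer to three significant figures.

1.36 Å

For a BCC cell (Z = 2), a³ = Z·M/(N_A·ρ) = 2 × 95.95 / (6.022 × 10²³ × 10.20) = 3.124 × 10^-23 cm³, so a = 3.150 × 10^-8 cm = 3.150 Å.
Atoms touch along the body diagonal, so √3·a = 4r, so r = 0.4330 × a = 1.36 Å.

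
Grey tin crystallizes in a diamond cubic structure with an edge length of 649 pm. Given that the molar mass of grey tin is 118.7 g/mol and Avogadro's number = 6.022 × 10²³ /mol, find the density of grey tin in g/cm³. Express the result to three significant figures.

A diamond cubic unit cell contains Z = 8 atoms.
Cell volume: a³ = (649 pm)³ = (6.490 × 10^-8 cm)³ = 2.734 × 10^-22 cm³.
ρ = Z·M/(N_A·a³) = 8 × 118.7 / (6.022 × 10²³ × 2.734 × 10^-22) = 5.769 g/cm³.

5.77 g/cm³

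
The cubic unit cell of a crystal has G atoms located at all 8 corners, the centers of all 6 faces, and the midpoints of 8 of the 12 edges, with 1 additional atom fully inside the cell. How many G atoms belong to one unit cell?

7

Corner atoms are shared by 8 cells (1/8 each), face atoms by 2 (1/2 each), edge atoms by 4 (1/4 each), interior atoms are unshared.
Net atoms = 8 × 1/8 + 6 × 1/2 + 8 × 1/4 + 1 = 1 + 3 + 2 + 1 = 7.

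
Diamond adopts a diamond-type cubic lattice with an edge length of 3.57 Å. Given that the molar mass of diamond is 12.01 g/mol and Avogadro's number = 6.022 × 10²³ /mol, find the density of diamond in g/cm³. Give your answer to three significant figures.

A diamond cubic unit cell contains Z = 8 atoms.
Cell volume: a³ = (3.57 Å)³ = (3.570 × 10^-8 cm)³ = 4.550 × 10^-23 cm³.
ρ = Z·M/(N_A·a³) = 8 × 12.01 / (6.022 × 10²³ × 4.550 × 10^-23) = 3.507 g/cm³.

3.51 g/cm³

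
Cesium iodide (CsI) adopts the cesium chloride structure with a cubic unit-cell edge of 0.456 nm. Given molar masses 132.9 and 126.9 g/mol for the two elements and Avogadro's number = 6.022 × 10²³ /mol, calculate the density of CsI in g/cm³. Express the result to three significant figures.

The cesium chloride structure contains Z = 1 formula unit per cell; M(CsI) = 132.9 + 126.9 = 259.8 g/mol.
a³ = (4.560 × 10^-8 cm)³ = 9.482 × 10^-23 cm³.
ρ = 1 × 259.8 / (6.022 × 10²³ × 9.482 × 10^-23) = 4.550 g/cm³.

4.55 g/cm³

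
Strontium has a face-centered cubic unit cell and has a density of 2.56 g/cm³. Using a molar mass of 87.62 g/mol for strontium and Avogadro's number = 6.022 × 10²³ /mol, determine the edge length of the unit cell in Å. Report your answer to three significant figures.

With Z = 4 atoms per FCC cell, a³ = Z·M/(N_A·ρ) = 4 × 87.62 / (6.022 × 10²³ × 2.560 g/cm³) = 2.273 × 10^-22 cm³.
a = (2.273 × 10^-22)^(1/3) = 6.103 × 10^-8 cm = 6.10 Å.

6.10 Å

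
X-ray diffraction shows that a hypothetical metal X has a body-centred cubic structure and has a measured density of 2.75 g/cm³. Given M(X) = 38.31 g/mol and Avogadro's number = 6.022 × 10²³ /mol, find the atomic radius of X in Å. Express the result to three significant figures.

For a BCC cell (Z = 2), a³ = Z·M/(N_A·ρ) = 2 × 38.31 / (6.022 × 10²³ × 2.750) = 4.627 × 10^-23 cm³, so a = 3.590 × 10^-8 cm = 3.590 Å.
Atoms touch along the body diagonal, so √3·a = 4r, so r = 0.4330 × a = 1.55 Å.

1.55 Å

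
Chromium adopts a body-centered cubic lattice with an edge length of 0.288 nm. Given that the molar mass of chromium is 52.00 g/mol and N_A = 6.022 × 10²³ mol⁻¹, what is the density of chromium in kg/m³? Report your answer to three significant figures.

7230 kg/m³

A BCC unit cell contains Z = 2 atoms.
Cell volume: a³ = (0.288 nm)³ = (2.880 × 10^-8 cm)³ = 2.389 × 10^-23 cm³.
ρ = Z·M/(N_A·a³) = 2 × 52.00 / (6.022 × 10²³ × 2.389 × 10^-23) = 7.230 g/cm³ = 7230 kg/m³.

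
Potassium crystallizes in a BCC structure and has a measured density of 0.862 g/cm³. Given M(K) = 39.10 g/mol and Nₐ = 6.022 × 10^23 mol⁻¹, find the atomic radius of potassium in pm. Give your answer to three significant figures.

230 pm

For a BCC cell (Z = 2), a³ = Z·M/(N_A·ρ) = 2 × 39.10 / (6.022 × 10²³ × 0.8620) = 1.506 × 10^-22 cm³, so a = 5.321 × 10^-8 cm = 532.1 pm.
Atoms touch along the body diagonal, so √3·a = 4r, so r = 0.4330 × a = 230 pm.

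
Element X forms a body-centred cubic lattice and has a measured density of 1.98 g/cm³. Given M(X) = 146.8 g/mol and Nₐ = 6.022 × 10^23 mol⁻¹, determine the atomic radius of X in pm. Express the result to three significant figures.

271 pm

For a BCC cell (Z = 2), a³ = Z·M/(N_A·ρ) = 2 × 146.8 / (6.022 × 10²³ × 1.980) = 2.462 × 10^-22 cm³, so a = 6.268 × 10^-8 cm = 626.8 pm.
Atoms touch along the body diagonal, so √3·a = 4r, so r = 0.4330 × a = 271 pm.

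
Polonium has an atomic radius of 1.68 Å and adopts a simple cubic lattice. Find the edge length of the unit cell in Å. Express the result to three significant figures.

3.36 Å

In a simple cubic lattice, atoms touch along the cell edge, so a = 2r.
a = 2r = 2 × 1.68 = 3.36 Å.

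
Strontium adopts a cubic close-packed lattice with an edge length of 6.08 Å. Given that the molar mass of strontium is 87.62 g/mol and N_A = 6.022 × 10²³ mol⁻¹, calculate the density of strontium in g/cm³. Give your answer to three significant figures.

2.59 g/cm³

An FCC unit cell contains Z = 4 atoms.
Cell volume: a³ = (6.08 Å)³ = (6.080 × 10^-8 cm)³ = 2.248 × 10^-22 cm³.
ρ = Z·M/(N_A·a³) = 4 × 87.62 / (6.022 × 10²³ × 2.248 × 10^-22) = 2.589 g/cm³.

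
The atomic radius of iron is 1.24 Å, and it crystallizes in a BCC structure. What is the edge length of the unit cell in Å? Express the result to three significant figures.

2.86 Å

In a BCC lattice, atoms touch along the body diagonal, so √3·a = 4r.
a = 4r/√3 = 4 × 1.24 / 1.7321 = 2.86 Å.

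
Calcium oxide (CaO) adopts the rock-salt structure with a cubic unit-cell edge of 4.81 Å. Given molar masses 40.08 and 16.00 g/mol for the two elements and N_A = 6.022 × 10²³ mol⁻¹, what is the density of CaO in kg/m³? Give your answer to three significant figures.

The rock-salt structure contains Z = 4 formula units per cell; M(CaO) = 40.08 + 16.00 = 56.08 g/mol.
a³ = (4.810 × 10^-8 cm)³ = 1.113 × 10^-22 cm³.
ρ = 4 × 56.08 / (6.022 × 10²³ × 1.113 × 10^-22) = 3.347 g/cm³ = 3350 kg/m³.

3350 kg/m³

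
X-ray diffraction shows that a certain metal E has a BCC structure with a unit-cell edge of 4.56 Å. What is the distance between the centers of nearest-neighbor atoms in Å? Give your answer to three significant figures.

3.95 Å

In a BCC structure, atoms touch along the body diagonal, so √3·a = 4r; the nearest-neighbor distance equals 2r = 0.8660·a.
d = 0.8660 × 4.56 = 3.95 Å.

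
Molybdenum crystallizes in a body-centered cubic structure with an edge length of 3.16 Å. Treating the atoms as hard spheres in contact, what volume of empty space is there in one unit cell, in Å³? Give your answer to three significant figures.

In a BCC lattice atoms touch along the body diagonal, so √3·a = 4r, so r = 0.4330a = 1.368 Å.
V_cell = a³ = 31.55 Å³; V_atoms = 2 × (4/3)πr³ = 21.46 Å³.
Empty space = 31.55 − 21.46 = 10.1 Å³.

10.1 Å³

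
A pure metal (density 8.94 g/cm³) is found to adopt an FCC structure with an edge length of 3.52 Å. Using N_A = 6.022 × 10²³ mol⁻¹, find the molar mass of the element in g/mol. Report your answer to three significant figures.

An FCC cell has Z = 4 atoms; a = 3.520 × 10^-8 cm.
M = ρ·N_A·a³/Z = 8.94 × 6.022 × 10²³ × 4.361 × 10^-23 / 4 = 58.7 g/mol.

58.7 g/mol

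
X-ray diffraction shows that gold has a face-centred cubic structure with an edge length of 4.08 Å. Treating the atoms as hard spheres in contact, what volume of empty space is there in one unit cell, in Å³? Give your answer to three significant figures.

In an FCC lattice atoms touch along the face diagonal, so √2·a = 4r, so r = 0.3536a = 1.442 Å.
V_cell = a³ = 67.92 Å³; V_atoms = 4 × (4/3)πr³ = 50.29 Å³.
Empty space = 67.92 − 50.29 = 17.6 Å³.

17.6 Å³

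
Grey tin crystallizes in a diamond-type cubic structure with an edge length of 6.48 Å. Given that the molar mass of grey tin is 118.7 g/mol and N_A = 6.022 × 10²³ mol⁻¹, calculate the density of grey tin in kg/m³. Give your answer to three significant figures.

5800 kg/m³

A diamond cubic unit cell contains Z = 8 atoms.
Cell volume: a³ = (6.48 Å)³ = (6.480 × 10^-8 cm)³ = 2.721 × 10^-22 cm³.
ρ = Z·M/(N_A·a³) = 8 × 118.7 / (6.022 × 10²³ × 2.721 × 10^-22) = 5.795 g/cm³ = 5800 kg/m³.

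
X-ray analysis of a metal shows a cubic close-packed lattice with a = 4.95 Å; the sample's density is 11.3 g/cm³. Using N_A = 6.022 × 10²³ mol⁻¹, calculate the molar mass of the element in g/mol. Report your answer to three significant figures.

206 g/mol

An FCC cell has Z = 4 atoms; a = 4.950 × 10^-8 cm.
M = ρ·N_A·a³/Z = 11.3 × 6.022 × 10²³ × 1.213 × 10^-22 / 4 = 206 g/mol.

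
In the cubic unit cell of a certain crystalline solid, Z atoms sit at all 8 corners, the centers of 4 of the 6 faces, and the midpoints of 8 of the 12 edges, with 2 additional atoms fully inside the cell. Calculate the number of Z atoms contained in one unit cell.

7

Corner atoms are shared by 8 cells (1/8 each), face atoms by 2 (1/2 each), edge atoms by 4 (1/4 each), interior atoms are unshared.
Net atoms = 8 × 1/8 + 4 × 1/2 + 8 × 1/4 + 2 = 1 + 2 + 2 + 2 = 7.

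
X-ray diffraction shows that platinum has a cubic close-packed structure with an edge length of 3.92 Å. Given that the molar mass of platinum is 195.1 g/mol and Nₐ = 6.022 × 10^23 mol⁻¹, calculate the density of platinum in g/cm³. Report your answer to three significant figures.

An FCC unit cell contains Z = 4 atoms.
Cell volume: a³ = (3.92 Å)³ = (3.920 × 10^-8 cm)³ = 6.024 × 10^-23 cm³.
ρ = Z·M/(N_A·a³) = 4 × 195.1 / (6.022 × 10²³ × 6.024 × 10^-23) = 21.51 g/cm³.

21.5 g/cm³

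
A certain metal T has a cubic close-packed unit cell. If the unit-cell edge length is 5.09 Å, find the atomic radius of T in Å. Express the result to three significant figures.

1.80 Å

In an FCC lattice, atoms touch along the face diagonal, so √2·a = 4r.
r = √2·a/4 = 1.4142 × 5.09 / 4 = 1.80 Å.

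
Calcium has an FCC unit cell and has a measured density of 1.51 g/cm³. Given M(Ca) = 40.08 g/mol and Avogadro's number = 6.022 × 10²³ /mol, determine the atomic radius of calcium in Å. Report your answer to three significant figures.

For an FCC cell (Z = 4), a³ = Z·M/(N_A·ρ) = 4 × 40.08 / (6.022 × 10²³ × 1.510) = 1.763 × 10^-22 cm³, so a = 5.607 × 10^-8 cm = 5.607 Å.
Atoms touch along the face diagonal, so √2·a = 4r, so r = 0.3536 × a = 1.98 Å.

1.98 Å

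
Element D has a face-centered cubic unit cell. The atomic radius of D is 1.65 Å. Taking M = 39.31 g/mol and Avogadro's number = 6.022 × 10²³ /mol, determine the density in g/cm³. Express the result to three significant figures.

In an FCC lattice, atoms touch along the face diagonal, so √2·a = 4r, giving a = 4.667 Å = 4.667 × 10^-8 cm.
With Z = 4, ρ = Z·M/(N_A·a³) = 4 × 39.31 / (6.022 × 10²³ × 1.016 × 10^-22) = 2.569 g/cm³.

2.57 g/cm³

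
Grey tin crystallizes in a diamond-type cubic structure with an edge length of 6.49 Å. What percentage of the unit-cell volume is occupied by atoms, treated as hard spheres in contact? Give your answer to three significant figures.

34.0%

In a diamond cubic lattice nearest neighbors lie along the body diagonal with √3·a = 8r, so r = 0.2165a = 1.405 Å.
Packing fraction = Z·(4/3)πr³ / a³ = 8 × (4/3)π × (1.405)³ / (6.49)³ = 0.3401 = 34.0%.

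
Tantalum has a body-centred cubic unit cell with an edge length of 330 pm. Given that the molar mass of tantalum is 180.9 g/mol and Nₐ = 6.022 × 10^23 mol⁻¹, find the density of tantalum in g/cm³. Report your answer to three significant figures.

A BCC unit cell contains Z = 2 atoms.
Cell volume: a³ = (330 pm)³ = (3.300 × 10^-8 cm)³ = 3.594 × 10^-23 cm³.
ρ = Z·M/(N_A·a³) = 2 × 180.9 / (6.022 × 10²³ × 3.594 × 10^-23) = 16.72 g/cm³.

16.7 g/cm³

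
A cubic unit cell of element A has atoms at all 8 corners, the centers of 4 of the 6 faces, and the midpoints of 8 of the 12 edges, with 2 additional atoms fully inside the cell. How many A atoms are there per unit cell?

Corner atoms are shared by 8 cells (1/8 each), face atoms by 2 (1/2 each), edge atoms by 4 (1/4 each), interior atoms are unshared.
Net atoms = 8 × 1/8 + 4 × 1/2 + 8 × 1/4 + 2 = 1 + 2 + 2 + 2 = 7.

7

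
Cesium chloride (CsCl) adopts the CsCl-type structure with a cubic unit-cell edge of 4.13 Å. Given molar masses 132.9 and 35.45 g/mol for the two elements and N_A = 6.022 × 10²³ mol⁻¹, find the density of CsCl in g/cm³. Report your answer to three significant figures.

3.97 g/cm³

The CsCl-type structure contains Z = 1 formula unit per cell; M(CsCl) = 132.9 + 35.45 = 168.35 g/mol.
a³ = (4.130 × 10^-8 cm)³ = 7.044 × 10^-23 cm³.
ρ = 1 × 168.35 / (6.022 × 10²³ × 7.044 × 10^-23) = 3.968 g/cm³.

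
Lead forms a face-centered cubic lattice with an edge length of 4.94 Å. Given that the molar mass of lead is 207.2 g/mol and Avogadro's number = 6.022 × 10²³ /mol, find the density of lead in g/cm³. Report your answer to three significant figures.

11.4 g/cm³

An FCC unit cell contains Z = 4 atoms.
Cell volume: a³ = (4.94 Å)³ = (4.940 × 10^-8 cm)³ = 1.206 × 10^-22 cm³.
ρ = Z·M/(N_A·a³) = 4 × 207.2 / (6.022 × 10²³ × 1.206 × 10^-22) = 11.42 g/cm³.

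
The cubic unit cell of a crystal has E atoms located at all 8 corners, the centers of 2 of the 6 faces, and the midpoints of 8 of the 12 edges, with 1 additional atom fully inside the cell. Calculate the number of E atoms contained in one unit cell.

Corner atoms are shared by 8 cells (1/8 each), face atoms by 2 (1/2 each), edge atoms by 4 (1/4 each), interior atoms are unshared.
Net atoms = 8 × 1/8 + 2 × 1/2 + 8 × 1/4 + 1 = 1 + 1 + 2 + 1 = 5.

5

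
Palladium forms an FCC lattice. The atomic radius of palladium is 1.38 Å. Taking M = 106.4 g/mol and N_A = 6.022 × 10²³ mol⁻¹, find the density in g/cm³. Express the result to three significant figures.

In an FCC lattice, atoms touch along the face diagonal, so √2·a = 4r, giving a = 3.903 Å = 3.903 × 10^-8 cm.
With Z = 4, ρ = Z·M/(N_A·a³) = 4 × 106.4 / (6.022 × 10²³ × 5.947 × 10^-23) = 11.88 g/cm³.

11.9 g/cm³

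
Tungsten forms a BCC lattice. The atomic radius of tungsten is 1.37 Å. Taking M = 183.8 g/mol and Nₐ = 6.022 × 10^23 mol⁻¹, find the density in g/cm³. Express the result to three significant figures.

In a BCC lattice, atoms touch along the body diagonal, so √3·a = 4r, giving a = 3.164 Å = 3.164 × 10^-8 cm.
With Z = 2, ρ = Z·M/(N_A·a³) = 2 × 183.8 / (6.022 × 10²³ × 3.167 × 10^-23) = 19.27 g/cm³.

19.3 g/cm³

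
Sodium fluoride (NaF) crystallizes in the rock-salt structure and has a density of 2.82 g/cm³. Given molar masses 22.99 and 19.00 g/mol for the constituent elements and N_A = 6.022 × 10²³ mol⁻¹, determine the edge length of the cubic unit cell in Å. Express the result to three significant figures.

4.62 Å

M(NaF) = 41.99 g/mol; Z = 4 formula units per cell.
a³ = Z·M/(N_A·ρ) = 4 × 41.99 / (6.022 × 10²³ × 2.82) = 9.890 × 10^-23 cm³, so a = 4.625 × 10^-8 cm = 4.62 Å.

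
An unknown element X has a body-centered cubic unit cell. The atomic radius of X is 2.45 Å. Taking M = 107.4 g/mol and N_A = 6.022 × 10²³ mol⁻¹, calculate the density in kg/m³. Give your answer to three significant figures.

In a BCC lattice, atoms touch along the body diagonal, so √3·a = 4r, giving a = 5.658 Å = 5.658 × 10^-8 cm.
With Z = 2, ρ = Z·M/(N_A·a³) = 2 × 107.4 / (6.022 × 10²³ × 1.811 × 10^-22) = 1.969 g/cm³ = 1970 kg/m³.

1970 kg/m³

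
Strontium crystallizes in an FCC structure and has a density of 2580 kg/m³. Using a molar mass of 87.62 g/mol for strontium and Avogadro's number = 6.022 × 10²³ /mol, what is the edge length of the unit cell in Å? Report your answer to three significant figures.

6.09 Å

With Z = 4 atoms per FCC cell, a³ = Z·M/(N_A·ρ) = 4 × 87.62 / (6.022 × 10²³ × 2.580 g/cm³) = 2.256 × 10^-22 cm³.
a = (2.256 × 10^-22)^(1/3) = 6.087 × 10^-8 cm = 6.09 Å.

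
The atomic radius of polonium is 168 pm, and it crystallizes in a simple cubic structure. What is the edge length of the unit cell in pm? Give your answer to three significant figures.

In a simple cubic lattice, atoms touch along the cell edge, so a = 2r.
a = 2r = 2 × 168 = 336 pm.

336 pm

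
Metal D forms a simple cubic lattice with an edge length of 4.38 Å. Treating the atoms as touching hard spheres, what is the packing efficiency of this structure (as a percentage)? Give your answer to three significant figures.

52.4%

In a simple cubic lattice atoms touch along the cell edge, so a = 2r, so r = 0.5000a = 2.190 Å.
Packing fraction = Z·(4/3)πr³ / a³ = 1 × (4/3)π × (2.190)³ / (4.38)³ = 0.5236 = 52.4%.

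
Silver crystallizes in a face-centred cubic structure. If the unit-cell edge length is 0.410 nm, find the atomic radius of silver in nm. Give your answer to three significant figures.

0.145 nm

In an FCC lattice, atoms touch along the face diagonal, so √2·a = 4r.
r = √2·a/4 = 1.4142 × 0.410 / 4 = 0.145 nm.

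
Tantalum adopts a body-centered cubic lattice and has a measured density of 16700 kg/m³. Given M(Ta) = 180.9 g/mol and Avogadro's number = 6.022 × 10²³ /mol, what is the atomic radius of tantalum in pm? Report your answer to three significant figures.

143 pm

For a BCC cell (Z = 2), a³ = Z·M/(N_A·ρ) = 2 × 180.9 / (6.022 × 10²³ × 16.70) = 3.598 × 10^-23 cm³, so a = 3.301 × 10^-8 cm = 330.1 pm.
Atoms touch along the body diagonal, so √3·a = 4r, so r = 0.4330 × a = 143 pm.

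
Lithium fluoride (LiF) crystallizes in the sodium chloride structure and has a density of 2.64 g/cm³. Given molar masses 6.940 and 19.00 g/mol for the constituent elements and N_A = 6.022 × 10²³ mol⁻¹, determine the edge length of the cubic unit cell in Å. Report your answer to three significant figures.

M(LiF) = 25.94 g/mol; Z = 4 formula units per cell.
a³ = Z·M/(N_A·ρ) = 4 × 25.94 / (6.022 × 10²³ × 2.64) = 6.527 × 10^-23 cm³, so a = 4.026 × 10^-8 cm = 4.03 Å.

4.03 Å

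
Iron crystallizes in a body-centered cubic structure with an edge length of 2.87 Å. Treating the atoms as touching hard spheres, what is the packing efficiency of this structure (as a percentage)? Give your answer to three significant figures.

In a BCC lattice atoms touch along the body diagonal, so √3·a = 4r, so r = 0.4330a = 1.243 Å.
Packing fraction = Z·(4/3)πr³ / a³ = 2 × (4/3)π × (1.243)³ / (2.87)³ = 0.6802 = 68.0%.

68.0%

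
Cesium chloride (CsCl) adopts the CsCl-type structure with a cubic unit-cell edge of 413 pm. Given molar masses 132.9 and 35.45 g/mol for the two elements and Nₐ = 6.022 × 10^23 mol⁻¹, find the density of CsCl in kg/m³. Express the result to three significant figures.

3970 kg/m³

The CsCl-type structure contains Z = 1 formula unit per cell; M(CsCl) = 132.9 + 35.45 = 168.35 g/mol.
a³ = (4.130 × 10^-8 cm)³ = 7.044 × 10^-23 cm³.
ρ = 1 × 168.35 / (6.022 × 10²³ × 7.044 × 10^-23) = 3.968 g/cm³ = 3970 kg/m³.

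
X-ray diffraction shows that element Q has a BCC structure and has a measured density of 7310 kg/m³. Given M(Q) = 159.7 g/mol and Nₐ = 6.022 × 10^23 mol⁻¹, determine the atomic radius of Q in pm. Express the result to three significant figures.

For a BCC cell (Z = 2), a³ = Z·M/(N_A·ρ) = 2 × 159.7 / (6.022 × 10²³ × 7.310) = 7.256 × 10^-23 cm³, so a = 4.171 × 10^-8 cm = 417.1 pm.
Atoms touch along the body diagonal, so √3·a = 4r, so r = 0.4330 × a = 181 pm.

181 pm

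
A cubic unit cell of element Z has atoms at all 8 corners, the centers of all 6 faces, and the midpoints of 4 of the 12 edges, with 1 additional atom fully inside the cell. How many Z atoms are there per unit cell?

6

Corner atoms are shared by 8 cells (1/8 each), face atoms by 2 (1/2 each), edge atoms by 4 (1/4 each), interior atoms are unshared.
Net atoms = 8 × 1/8 + 6 × 1/2 + 4 × 1/4 + 1 = 1 + 3 + 1 + 1 = 6.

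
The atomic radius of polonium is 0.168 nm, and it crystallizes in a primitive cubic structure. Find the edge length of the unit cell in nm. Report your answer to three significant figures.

0.336 nm

In a simple cubic lattice, atoms touch along the cell edge, so a = 2r.
a = 2r = 2 × 0.168 = 0.336 nm.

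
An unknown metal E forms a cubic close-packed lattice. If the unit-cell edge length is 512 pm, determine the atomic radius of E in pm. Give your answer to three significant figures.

181 pm

In an FCC lattice, atoms touch along the face diagonal, so √2·a = 4r.
r = √2·a/4 = 1.4142 × 512 / 4 = 181 pm.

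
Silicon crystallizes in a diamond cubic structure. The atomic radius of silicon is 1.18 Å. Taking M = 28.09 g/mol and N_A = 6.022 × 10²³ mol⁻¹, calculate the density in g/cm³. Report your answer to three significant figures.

In a diamond cubic lattice, nearest neighbors lie along the body diagonal with √3·a = 8r, giving a = 5.450 Å = 5.450 × 10^-8 cm.
With Z = 8, ρ = Z·M/(N_A·a³) = 8 × 28.09 / (6.022 × 10²³ × 1.619 × 10^-22) = 2.305 g/cm³.

2.30 g/cm³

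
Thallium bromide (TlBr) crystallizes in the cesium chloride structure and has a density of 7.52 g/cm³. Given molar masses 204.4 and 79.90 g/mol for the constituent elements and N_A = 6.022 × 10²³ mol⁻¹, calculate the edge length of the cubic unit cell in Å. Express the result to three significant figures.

M(TlBr) = 284.3 g/mol; Z = 1 formula unit per cell.
a³ = Z·M/(N_A·ρ) = 1 × 284.3 / (6.022 × 10²³ × 7.52) = 6.278 × 10^-23 cm³, so a = 3.974 × 10^-8 cm = 3.97 Å.

3.97 Å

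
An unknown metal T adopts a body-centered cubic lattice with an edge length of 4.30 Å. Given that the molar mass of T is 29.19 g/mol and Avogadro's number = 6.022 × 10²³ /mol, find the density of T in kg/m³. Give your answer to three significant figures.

A BCC unit cell contains Z = 2 atoms.
Cell volume: a³ = (4.30 Å)³ = (4.300 × 10^-8 cm)³ = 7.951 × 10^-23 cm³.
ρ = Z·M/(N_A·a³) = 2 × 29.19 / (6.022 × 10²³ × 7.951 × 10^-23) = 1.219 g/cm³ = 1220 kg/m³.

1220 kg/m³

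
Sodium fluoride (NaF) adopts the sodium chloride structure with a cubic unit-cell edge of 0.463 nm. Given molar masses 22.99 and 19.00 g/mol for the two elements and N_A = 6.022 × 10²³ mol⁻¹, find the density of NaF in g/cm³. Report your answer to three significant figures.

2.81 g/cm³

The sodium chloride structure contains Z = 4 formula units per cell; M(NaF) = 22.99 + 19.00 = 41.99 g/mol.
a³ = (4.630 × 10^-8 cm)³ = 9.925 × 10^-23 cm³.
ρ = 4 × 41.99 / (6.022 × 10²³ × 9.925 × 10^-23) = 2.810 g/cm³.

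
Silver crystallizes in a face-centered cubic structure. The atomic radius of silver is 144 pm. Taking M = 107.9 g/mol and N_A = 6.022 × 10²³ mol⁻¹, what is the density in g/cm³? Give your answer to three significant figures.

10.6 g/cm³

In an FCC lattice, atoms touch along the face diagonal, so √2·a = 4r, giving a = 407.3 pm = 4.073 × 10^-8 cm.
With Z = 4, ρ = Z·M/(N_A·a³) = 4 × 107.9 / (6.022 × 10²³ × 6.757 × 10^-23) = 10.61 g/cm³.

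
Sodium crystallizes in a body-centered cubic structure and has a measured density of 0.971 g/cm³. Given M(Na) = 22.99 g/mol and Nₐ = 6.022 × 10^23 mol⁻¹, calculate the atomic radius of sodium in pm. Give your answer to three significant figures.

186 pm

For a BCC cell (Z = 2), a³ = Z·M/(N_A·ρ) = 2 × 22.99 / (6.022 × 10²³ × 0.9710) = 7.863 × 10^-23 cm³, so a = 4.284 × 10^-8 cm = 428.4 pm.
Atoms touch along the body diagonal, so √3·a = 4r, so r = 0.4330 × a = 186 pm.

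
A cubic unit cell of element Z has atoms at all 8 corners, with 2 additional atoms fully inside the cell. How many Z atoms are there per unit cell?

3

Corner atoms are shared by 8 cells (1/8 each), interior atoms are unshared.
Net atoms = 8 × 1/8 + 2 = 1 + 2 = 3.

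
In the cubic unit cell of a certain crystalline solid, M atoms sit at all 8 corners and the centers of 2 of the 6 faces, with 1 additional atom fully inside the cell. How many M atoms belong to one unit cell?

3

Corner atoms are shared by 8 cells (1/8 each), face atoms by 2 (1/2 each), interior atoms are unshared.
Net atoms = 8 × 1/8 + 2 × 1/2 + 1 = 1 + 1 + 1 = 3.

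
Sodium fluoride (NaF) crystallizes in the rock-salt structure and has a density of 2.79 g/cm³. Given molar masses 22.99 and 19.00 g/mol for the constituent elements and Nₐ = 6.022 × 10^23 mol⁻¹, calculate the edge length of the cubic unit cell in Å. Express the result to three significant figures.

4.64 Å

M(NaF) = 41.99 g/mol; Z = 4 formula units per cell.
a³ = Z·M/(N_A·ρ) = 4 × 41.99 / (6.022 × 10²³ × 2.79) = 9.997 × 10^-23 cm³, so a = 4.641 × 10^-8 cm = 4.64 Å.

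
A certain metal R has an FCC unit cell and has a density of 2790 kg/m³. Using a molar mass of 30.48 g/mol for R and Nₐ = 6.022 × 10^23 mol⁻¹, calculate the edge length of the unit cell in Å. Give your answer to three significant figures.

4.17 Å

With Z = 4 atoms per FCC cell, a³ = Z·M/(N_A·ρ) = 4 × 30.48 / (6.022 × 10²³ × 2.790 g/cm³) = 7.257 × 10^-23 cm³.
a = (7.257 × 10^-23)^(1/3) = 4.171 × 10^-8 cm = 4.17 Å.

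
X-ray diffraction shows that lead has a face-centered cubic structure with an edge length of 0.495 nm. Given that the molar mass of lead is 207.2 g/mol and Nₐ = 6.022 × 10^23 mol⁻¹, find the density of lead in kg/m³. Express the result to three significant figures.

11300 kg/m³

An FCC unit cell contains Z = 4 atoms.
Cell volume: a³ = (0.495 nm)³ = (4.950 × 10^-8 cm)³ = 1.213 × 10^-22 cm³.
ρ = Z·M/(N_A·a³) = 4 × 207.2 / (6.022 × 10²³ × 1.213 × 10^-22) = 11.35 g/cm³ = 11300 kg/m³.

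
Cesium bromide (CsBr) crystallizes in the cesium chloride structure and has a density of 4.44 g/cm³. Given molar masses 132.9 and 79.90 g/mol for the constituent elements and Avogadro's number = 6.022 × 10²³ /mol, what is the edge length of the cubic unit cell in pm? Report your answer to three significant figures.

M(CsBr) = 212.8 g/mol; Z = 1 formula unit per cell.
a³ = Z·M/(N_A·ρ) = 1 × 212.8 / (6.022 × 10²³ × 4.44) = 7.959 × 10^-23 cm³, so a = 4.301 × 10^-8 cm = 430 pm.

430 pm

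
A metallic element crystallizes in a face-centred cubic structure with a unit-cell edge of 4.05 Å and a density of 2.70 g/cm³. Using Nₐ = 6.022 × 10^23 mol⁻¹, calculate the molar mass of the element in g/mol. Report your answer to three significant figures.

An FCC cell has Z = 4 atoms; a = 4.050 × 10^-8 cm.
M = ρ·N_A·a³/Z = 2.70 × 6.022 × 10²³ × 6.643 × 10^-23 / 4 = 27.0 g/mol.

27.0 g/mol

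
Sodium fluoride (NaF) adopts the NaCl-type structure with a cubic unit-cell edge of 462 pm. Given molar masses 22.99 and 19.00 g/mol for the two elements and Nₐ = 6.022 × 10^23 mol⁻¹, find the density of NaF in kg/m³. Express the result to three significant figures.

2830 kg/m³

The NaCl-type structure contains Z = 4 formula units per cell; M(NaF) = 22.99 + 19.00 = 41.99 g/mol.
a³ = (4.620 × 10^-8 cm)³ = 9.861 × 10^-23 cm³.
ρ = 4 × 41.99 / (6.022 × 10²³ × 9.861 × 10^-23) = 2.828 g/cm³ = 2830 kg/m³.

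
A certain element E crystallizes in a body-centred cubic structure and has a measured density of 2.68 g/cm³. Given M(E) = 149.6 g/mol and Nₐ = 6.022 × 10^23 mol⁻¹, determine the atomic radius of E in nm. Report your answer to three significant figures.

0.247 nm

For a BCC cell (Z = 2), a³ = Z·M/(N_A·ρ) = 2 × 149.6 / (6.022 × 10²³ × 2.680) = 1.854 × 10^-22 cm³, so a = 5.702 × 10^-8 cm = 0.5702 nm.
Atoms touch along the body diagonal, so √3·a = 4r, so r = 0.4330 × a = 0.247 nm.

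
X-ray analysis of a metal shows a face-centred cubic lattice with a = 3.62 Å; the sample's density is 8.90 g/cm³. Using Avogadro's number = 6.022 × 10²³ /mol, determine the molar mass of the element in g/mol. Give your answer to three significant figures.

63.6 g/mol

An FCC cell has Z = 4 atoms; a = 3.620 × 10^-8 cm.
M = ρ·N_A·a³/Z = 8.90 × 6.022 × 10²³ × 4.744 × 10^-23 / 4 = 63.6 g/mol.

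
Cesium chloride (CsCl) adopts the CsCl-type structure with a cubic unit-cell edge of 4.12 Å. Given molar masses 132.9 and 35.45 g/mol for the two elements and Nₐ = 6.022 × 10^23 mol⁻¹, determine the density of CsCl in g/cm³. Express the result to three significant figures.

4.00 g/cm³

The CsCl-type structure contains Z = 1 formula unit per cell; M(CsCl) = 132.9 + 35.45 = 168.35 g/mol.
a³ = (4.120 × 10^-8 cm)³ = 6.993 × 10^-23 cm³.
ρ = 1 × 168.35 / (6.022 × 10²³ × 6.993 × 10^-23) = 3.997 g/cm³.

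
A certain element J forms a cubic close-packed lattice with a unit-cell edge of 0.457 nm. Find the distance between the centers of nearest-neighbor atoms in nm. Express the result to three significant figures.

In an FCC structure, atoms touch along the face diagonal, so √2·a = 4r; the nearest-neighbor distance equals 2r = 0.7071·a.
d = 0.7071 × 0.457 = 0.323 nm.

0.323 nm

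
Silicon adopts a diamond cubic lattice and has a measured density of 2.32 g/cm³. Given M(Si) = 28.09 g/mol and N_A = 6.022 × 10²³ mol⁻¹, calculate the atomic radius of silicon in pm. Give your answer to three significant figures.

118 pm

For a diamond cubic cell (Z = 8), a³ = Z·M/(N_A·ρ) = 8 × 28.09 / (6.022 × 10²³ × 2.320) = 1.608 × 10^-22 cm³, so a = 5.438 × 10^-8 cm = 543.8 pm.
Nearest neighbors lie along the body diagonal with √3·a = 8r, so r = 0.2165 × a = 118 pm.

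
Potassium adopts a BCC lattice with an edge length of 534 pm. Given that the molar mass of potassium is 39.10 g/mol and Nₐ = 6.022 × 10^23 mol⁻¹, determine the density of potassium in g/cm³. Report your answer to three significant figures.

A BCC unit cell contains Z = 2 atoms.
Cell volume: a³ = (534 pm)³ = (5.340 × 10^-8 cm)³ = 1.523 × 10^-22 cm³.
ρ = Z·M/(N_A·a³) = 2 × 39.10 / (6.022 × 10²³ × 1.523 × 10^-22) = 0.8528 g/cm³.

0.853 g/cm³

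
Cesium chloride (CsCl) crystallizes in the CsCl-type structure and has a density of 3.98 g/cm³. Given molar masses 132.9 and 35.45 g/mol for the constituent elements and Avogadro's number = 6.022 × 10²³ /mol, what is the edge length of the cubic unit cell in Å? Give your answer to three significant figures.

M(CsCl) = 168.35 g/mol; Z = 1 formula unit per cell.
a³ = Z·M/(N_A·ρ) = 1 × 168.35 / (6.022 × 10²³ × 3.98) = 7.024 × 10^-23 cm³, so a = 4.126 × 10^-8 cm = 4.13 Å.

4.13 Å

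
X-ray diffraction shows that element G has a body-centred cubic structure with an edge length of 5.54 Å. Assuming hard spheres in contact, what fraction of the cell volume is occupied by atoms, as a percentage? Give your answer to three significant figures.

In a BCC lattice atoms touch along the body diagonal, so √3·a = 4r, so r = 0.4330a = 2.399 Å.
Packing fraction = Z·(4/3)πr³ / a³ = 2 × (4/3)π × (2.399)³ / (5.54)³ = 0.6802 = 68.0%.

68.0%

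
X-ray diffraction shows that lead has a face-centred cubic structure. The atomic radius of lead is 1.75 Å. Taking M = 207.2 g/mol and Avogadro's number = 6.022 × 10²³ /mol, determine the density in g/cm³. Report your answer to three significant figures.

In an FCC lattice, atoms touch along the face diagonal, so √2·a = 4r, giving a = 4.950 Å = 4.950 × 10^-8 cm.
With Z = 4, ρ = Z·M/(N_A·a³) = 4 × 207.2 / (6.022 × 10²³ × 1.213 × 10^-22) = 11.35 g/cm³.

11.3 g/cm³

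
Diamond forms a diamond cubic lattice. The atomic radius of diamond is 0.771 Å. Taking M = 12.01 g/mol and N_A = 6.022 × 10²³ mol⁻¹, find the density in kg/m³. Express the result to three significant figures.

In a diamond cubic lattice, nearest neighbors lie along the body diagonal with √3·a = 8r, giving a = 3.561 Å = 3.561 × 10^-8 cm.
With Z = 8, ρ = Z·M/(N_A·a³) = 8 × 12.01 / (6.022 × 10²³ × 4.516 × 10^-23) = 3.533 g/cm³ = 3530 kg/m³.

3530 kg/m³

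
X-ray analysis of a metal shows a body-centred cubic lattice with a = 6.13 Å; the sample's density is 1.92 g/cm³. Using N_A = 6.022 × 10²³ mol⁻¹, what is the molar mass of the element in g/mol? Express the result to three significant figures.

A BCC cell has Z = 2 atoms; a = 6.130 × 10^-8 cm.
M = ρ·N_A·a³/Z = 1.92 × 6.022 × 10²³ × 2.303 × 10^-22 / 2 = 133 g/mol.

133 g/mol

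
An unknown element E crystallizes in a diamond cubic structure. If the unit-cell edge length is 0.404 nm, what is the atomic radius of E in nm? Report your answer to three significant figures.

0.0875 nm

In a diamond cubic lattice, nearest neighbors lie along the body diagonal with √3·a = 8r.
r = √3·a/8 = 1.7321 × 0.404 / 8 = 0.0875 nm.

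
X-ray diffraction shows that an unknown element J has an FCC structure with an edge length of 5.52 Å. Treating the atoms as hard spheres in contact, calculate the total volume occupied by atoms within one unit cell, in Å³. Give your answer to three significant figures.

125 Å³

In an FCC lattice atoms touch along the face diagonal, so √2·a = 4r, so r = 0.3536a = 1.952 Å.
V_atoms = Z × (4/3)πr³ = 4 × (4/3)π × (1.952)³ = 125 Å³.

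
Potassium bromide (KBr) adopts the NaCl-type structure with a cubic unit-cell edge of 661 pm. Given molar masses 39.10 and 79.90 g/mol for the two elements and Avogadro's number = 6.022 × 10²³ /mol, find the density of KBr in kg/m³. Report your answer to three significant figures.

The NaCl-type structure contains Z = 4 formula units per cell; M(KBr) = 39.10 + 79.90 = 119.0 g/mol.
a³ = (6.610 × 10^-8 cm)³ = 2.888 × 10^-22 cm³.
ρ = 4 × 119.0 / (6.022 × 10²³ × 2.888 × 10^-22) = 2.737 g/cm³ = 2740 kg/m³.

2740 kg/m³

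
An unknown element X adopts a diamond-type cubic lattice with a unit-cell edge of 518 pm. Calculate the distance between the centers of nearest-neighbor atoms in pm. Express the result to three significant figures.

In a diamond cubic structure, nearest neighbors lie along the body diagonal with √3·a = 8r; the nearest-neighbor distance equals 2r = 0.4330·a.
d = 0.4330 × 518 = 224 pm.

224 pm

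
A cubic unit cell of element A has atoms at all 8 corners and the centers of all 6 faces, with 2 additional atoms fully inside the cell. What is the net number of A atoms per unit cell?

6

Corner atoms are shared by 8 cells (1/8 each), face atoms by 2 (1/2 each), interior atoms are unshared.
Net atoms = 8 × 1/8 + 6 × 1/2 + 2 = 1 + 3 + 2 = 6.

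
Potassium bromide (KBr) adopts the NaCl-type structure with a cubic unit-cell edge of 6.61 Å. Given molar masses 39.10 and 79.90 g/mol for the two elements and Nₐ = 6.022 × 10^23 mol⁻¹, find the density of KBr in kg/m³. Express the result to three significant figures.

The NaCl-type structure contains Z = 4 formula units per cell; M(KBr) = 39.10 + 79.90 = 119.0 g/mol.
a³ = (6.610 × 10^-8 cm)³ = 2.888 × 10^-22 cm³.
ρ = 4 × 119.0 / (6.022 × 10²³ × 2.888 × 10^-22) = 2.737 g/cm³ = 2740 kg/m³.

2740 kg/m³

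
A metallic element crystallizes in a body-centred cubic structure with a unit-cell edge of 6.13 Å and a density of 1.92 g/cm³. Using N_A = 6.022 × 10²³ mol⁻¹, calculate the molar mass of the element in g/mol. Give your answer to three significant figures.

133 g/mol

A BCC cell has Z = 2 atoms; a = 6.130 × 10^-8 cm.
M = ρ·N_A·a³/Z = 1.92 × 6.022 × 10²³ × 2.303 × 10^-22 / 2 = 133 g/mol.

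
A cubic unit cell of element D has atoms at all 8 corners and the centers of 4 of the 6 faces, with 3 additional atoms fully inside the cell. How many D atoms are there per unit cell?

6

Corner atoms are shared by 8 cells (1/8 each), face atoms by 2 (1/2 each), interior atoms are unshared.
Net atoms = 8 × 1/8 + 4 × 1/2 + 3 = 1 + 2 + 3 = 6.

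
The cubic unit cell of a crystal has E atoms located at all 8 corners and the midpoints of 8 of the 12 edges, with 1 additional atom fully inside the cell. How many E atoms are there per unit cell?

Corner atoms are shared by 8 cells (1/8 each), edge atoms by 4 (1/4 each), interior atoms are unshared.
Net atoms = 8 × 1/8 + 8 × 1/4 + 1 = 1 + 2 + 1 = 4.

4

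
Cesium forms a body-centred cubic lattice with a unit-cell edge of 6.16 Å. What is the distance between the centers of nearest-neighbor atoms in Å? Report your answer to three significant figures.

In a BCC structure, atoms touch along the body diagonal, so √3·a = 4r; the nearest-neighbor distance equals 2r = 0.8660·a.
d = 0.8660 × 6.16 = 5.33 Å.

5.33 Å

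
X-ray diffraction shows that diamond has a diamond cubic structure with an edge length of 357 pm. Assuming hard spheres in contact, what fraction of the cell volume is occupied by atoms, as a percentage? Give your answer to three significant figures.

In a diamond cubic lattice nearest neighbors lie along the body diagonal with √3·a = 8r, so r = 0.2165a = 77.29 pm.
Packing fraction = Z·(4/3)πr³ / a³ = 8 × (4/3)π × (77.29)³ / (357)³ = 0.3401 = 34.0%.

34.0%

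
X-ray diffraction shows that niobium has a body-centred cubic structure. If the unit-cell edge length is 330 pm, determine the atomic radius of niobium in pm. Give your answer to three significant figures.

143 pm

In a BCC lattice, atoms touch along the body diagonal, so √3·a = 4r.
r = √3·a/4 = 1.7321 × 330 / 4 = 143 pm.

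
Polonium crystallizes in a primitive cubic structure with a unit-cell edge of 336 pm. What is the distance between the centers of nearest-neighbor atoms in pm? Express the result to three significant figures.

336 pm

In a simple cubic structure, atoms touch along the cell edge, so a = 2r; the nearest-neighbor distance equals 2r = 1.000·a.
d = 1.000 × 336 = 336 pm.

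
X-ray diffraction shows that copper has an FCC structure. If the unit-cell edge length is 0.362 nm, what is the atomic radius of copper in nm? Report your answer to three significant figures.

In an FCC lattice, atoms touch along the face diagonal, so √2·a = 4r.
r = √2·a/4 = 1.4142 × 0.362 / 4 = 0.128 nm.

0.128 nm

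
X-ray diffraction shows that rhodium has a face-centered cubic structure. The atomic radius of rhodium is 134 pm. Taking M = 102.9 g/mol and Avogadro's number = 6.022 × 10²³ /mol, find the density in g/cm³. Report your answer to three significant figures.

In an FCC lattice, atoms touch along the face diagonal, so √2·a = 4r, giving a = 379.0 pm = 3.790 × 10^-8 cm.
With Z = 4, ρ = Z·M/(N_A·a³) = 4 × 102.9 / (6.022 × 10²³ × 5.444 × 10^-23) = 12.55 g/cm³.

12.6 g/cm³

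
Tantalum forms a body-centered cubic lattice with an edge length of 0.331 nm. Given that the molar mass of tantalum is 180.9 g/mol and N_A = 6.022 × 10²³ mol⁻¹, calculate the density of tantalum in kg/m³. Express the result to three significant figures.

A BCC unit cell contains Z = 2 atoms.
Cell volume: a³ = (0.331 nm)³ = (3.310 × 10^-8 cm)³ = 3.626 × 10^-23 cm³.
ρ = Z·M/(N_A·a³) = 2 × 180.9 / (6.022 × 10²³ × 3.626 × 10^-23) = 16.57 g/cm³ = 16600 kg/m³.

16600 kg/m³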